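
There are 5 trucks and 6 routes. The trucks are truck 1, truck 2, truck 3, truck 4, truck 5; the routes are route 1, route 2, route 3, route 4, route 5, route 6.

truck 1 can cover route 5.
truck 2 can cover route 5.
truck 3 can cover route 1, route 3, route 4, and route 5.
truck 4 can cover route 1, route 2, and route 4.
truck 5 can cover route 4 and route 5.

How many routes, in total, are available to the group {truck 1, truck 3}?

4

The union of neighbours of {truck 1, truck 3} is {route 1, route 3, route 4, route 5}, which has 4 elements.
Since |N(S)| = 4 ≥ |S| = 2, Hall's condition holds for this subset.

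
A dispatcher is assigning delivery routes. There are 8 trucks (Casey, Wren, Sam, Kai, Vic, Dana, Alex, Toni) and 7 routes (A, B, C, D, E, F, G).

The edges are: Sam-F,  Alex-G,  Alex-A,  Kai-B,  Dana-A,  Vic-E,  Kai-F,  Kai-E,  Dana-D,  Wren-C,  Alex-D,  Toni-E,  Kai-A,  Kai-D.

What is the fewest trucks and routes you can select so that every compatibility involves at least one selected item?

6

{Wren, Sam, Kai, Dana, Alex, E} is a vertex cover of size 6: every edge has an endpoint in this set.
No smaller cover exists because Wren–C, Sam–F, Kai–A, Vic–E, Dana–D, Alex–G is a matching of size 6, and a cover must include an endpoint of each of these disjoint edges (König's theorem).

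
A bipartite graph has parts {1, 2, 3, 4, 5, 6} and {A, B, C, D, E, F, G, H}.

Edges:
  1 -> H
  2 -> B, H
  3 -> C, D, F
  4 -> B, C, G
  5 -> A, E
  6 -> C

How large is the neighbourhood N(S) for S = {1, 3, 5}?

6

The union of neighbours of {1, 3, 5} is {A, C, D, E, F, H}, which has 6 elements.
Since |N(S)| = 6 ≥ |S| = 3, Hall's condition holds for this subset.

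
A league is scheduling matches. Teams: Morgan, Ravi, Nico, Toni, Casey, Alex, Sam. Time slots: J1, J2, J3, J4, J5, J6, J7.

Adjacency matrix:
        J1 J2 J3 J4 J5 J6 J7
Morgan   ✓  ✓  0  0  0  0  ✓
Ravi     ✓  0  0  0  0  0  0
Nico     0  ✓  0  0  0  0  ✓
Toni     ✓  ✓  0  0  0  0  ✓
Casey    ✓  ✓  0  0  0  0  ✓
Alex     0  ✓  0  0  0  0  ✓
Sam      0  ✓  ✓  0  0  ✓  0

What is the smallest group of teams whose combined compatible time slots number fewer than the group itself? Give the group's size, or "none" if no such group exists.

Take S = {Morgan, Ravi, Nico, Toni}. Its neighbourhood is {J1, J2, J7}, so |N(S)| = 3 < |S| = 4.
Every subset of size less than 4 has at least as many neighbours as members, so 4 is the minimum.

4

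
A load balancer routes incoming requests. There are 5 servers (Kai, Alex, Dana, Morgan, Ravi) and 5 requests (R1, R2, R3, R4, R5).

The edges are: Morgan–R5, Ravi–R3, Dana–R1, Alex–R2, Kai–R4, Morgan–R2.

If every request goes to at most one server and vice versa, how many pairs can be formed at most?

For example, pair Kai-R4, Alex-R2, Dana-R1, Morgan-R5, Ravi-R3.
This saturates every server, so 5 is the maximum.

5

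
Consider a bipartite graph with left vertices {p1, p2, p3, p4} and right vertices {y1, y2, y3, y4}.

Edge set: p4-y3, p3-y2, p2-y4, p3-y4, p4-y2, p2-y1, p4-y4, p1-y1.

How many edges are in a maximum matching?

4

One maximum matching: p1-y1, p2-y4, p3-y2, p4-y3.
All 4 left vertices are matched, so no larger matching exists.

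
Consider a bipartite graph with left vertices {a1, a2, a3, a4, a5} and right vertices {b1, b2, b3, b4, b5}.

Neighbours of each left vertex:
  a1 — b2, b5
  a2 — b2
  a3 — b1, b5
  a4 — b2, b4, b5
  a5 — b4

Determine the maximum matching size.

4

For example, pair a1-b5, a2-b2, a3-b1, a4-b4.
The set {a1, a2, a4, a5} has only 3 neighbours ({b2, b4, b5}), so by Hall's theorem at most 4 of the 5 left vertices can be matched.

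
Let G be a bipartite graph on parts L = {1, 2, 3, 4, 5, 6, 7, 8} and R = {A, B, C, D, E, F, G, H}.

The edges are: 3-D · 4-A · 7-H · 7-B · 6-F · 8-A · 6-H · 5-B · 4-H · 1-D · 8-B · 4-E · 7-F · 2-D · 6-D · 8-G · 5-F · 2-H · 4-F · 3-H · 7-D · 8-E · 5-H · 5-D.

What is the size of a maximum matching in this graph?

6

For example, pair 1-D, 2-H, 4-A, 5-B, 6-F, 8-E.
The set {1, 2, 3, 5, 6, 7} has only 4 neighbours ({B, D, F, H}), so by Hall's theorem at most 6 of the 8 left vertices can be matched.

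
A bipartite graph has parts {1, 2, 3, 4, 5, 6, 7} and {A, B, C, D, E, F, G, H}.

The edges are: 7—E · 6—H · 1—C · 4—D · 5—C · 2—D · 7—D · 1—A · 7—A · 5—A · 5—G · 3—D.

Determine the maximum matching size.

5

A valid assignment of size 5: 1→A, 2→D, 5→C, 6→H, 7→E.
The set {2, 3, 4} has only 1 neighbour ({D}), so by Hall's theorem at most 5 of the 7 left vertices can be matched.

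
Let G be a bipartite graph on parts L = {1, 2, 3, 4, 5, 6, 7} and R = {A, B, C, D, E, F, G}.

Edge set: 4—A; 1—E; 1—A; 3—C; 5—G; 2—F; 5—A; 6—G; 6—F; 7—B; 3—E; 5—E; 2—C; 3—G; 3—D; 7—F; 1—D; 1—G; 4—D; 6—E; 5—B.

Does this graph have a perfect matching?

One maximum matching: 1-D, 2-F, 3-C, 4-A, 5-E, 6-G, 7-B.
Every left vertex is matched, so this is a perfect matching.

Yes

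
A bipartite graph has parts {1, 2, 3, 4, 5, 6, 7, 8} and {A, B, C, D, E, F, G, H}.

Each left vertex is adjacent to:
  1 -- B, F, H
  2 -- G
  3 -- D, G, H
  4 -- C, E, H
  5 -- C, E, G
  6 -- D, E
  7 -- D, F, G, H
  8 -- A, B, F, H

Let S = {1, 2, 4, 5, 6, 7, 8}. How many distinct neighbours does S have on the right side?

The union of neighbours of {1, 2, 4, 5, 6, 7, 8} is {A, B, C, D, E, F, G, H}, which has 8 elements.
Since |N(S)| = 8 ≥ |S| = 7, Hall's condition holds for this subset.

8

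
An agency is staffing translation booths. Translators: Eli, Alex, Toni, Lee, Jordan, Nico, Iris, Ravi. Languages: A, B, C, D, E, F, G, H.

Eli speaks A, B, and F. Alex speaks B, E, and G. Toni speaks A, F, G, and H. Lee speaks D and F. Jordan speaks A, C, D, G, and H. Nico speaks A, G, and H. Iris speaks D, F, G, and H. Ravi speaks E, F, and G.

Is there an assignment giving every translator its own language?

One maximum matching: Eli-F, Alex-B, Toni-A, Lee-D, Jordan-C, Nico-G, Iris-H, Ravi-E.
All 8 translators are covered.

Yes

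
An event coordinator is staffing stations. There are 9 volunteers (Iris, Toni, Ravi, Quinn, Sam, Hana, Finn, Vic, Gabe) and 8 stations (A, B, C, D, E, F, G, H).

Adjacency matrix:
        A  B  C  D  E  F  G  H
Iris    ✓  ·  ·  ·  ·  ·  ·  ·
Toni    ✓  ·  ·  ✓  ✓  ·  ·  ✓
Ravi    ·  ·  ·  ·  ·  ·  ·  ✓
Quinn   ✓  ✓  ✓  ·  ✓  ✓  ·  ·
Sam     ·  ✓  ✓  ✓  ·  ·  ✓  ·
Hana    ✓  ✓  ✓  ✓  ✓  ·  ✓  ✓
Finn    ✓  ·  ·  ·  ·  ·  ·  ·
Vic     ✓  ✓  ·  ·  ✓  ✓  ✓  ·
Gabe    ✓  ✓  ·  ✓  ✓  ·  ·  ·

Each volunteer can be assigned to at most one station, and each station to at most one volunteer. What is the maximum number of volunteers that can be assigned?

8

One maximum matching: Iris-A, Toni-D, Ravi-H, Quinn-E, Sam-C, Hana-G, Vic-F, Gabe-B.
The set {Iris, Finn} has only 1 neighbour ({A}), so by Hall's theorem at most 8 of the 9 volunteers can be matched.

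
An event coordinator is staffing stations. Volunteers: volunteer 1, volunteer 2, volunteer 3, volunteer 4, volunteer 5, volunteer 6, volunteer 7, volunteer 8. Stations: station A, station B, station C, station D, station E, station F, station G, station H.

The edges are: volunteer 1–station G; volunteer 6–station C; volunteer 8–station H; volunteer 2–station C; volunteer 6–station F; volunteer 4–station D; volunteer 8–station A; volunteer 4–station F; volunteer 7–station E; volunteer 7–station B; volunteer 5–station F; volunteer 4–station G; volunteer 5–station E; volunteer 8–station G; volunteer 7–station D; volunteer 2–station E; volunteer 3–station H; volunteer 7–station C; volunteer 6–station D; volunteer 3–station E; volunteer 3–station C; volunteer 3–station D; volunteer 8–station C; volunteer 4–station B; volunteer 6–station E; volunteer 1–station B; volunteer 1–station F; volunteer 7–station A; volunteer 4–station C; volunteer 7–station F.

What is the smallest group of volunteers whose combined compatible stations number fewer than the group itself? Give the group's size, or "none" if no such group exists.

A matching saturating every volunteer exists, for instance volunteer 1→station G, volunteer 2→station E, volunteer 3→station H, volunteer 4→station C, volunteer 5→station F, volunteer 6→station D, volunteer 7→station B, volunteer 8→station A.
By Hall's marriage theorem, this means |N(S)| ≥ |S| for every subset S, so no violating subset exists.

none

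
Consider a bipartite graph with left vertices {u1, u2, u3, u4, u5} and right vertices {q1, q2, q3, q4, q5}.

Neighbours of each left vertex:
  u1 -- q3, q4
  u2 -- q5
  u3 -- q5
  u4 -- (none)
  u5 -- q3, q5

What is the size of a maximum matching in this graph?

3

One maximum matching: u1→q4, u2→q5, u5→q3.
The set {u2, u3, u4} has only 1 neighbour ({q5}), so by Hall's theorem at most 3 of the 5 left vertices can be matched.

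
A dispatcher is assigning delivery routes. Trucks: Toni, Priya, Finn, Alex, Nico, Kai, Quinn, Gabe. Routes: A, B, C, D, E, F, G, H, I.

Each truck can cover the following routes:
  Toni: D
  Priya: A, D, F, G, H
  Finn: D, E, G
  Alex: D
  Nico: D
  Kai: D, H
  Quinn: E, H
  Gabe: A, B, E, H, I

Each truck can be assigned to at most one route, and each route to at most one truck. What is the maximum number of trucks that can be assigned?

6

For example, pair Toni–D, Priya–F, Finn–G, Kai–H, Quinn–E, Gabe–A.
The set {Toni, Alex, Nico} has only 1 neighbour ({D}), so by Hall's theorem at most 6 of the 8 trucks can be matched.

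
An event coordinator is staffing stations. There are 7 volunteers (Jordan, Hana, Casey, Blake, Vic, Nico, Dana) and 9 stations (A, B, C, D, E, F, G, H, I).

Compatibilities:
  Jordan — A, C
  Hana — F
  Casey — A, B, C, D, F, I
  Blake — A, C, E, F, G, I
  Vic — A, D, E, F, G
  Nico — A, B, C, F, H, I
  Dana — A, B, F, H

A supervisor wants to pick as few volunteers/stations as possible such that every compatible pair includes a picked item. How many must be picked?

{Jordan, Hana, Casey, Blake, Vic, Nico, Dana} is a vertex cover of size 7: every edge has an endpoint in this set.
No smaller cover exists because Jordan–C, Hana–F, Casey–A, Blake–G, Vic–E, Nico–H, Dana–B is a matching of size 7, and a cover must include an endpoint of each of these disjoint edges (König's theorem).

7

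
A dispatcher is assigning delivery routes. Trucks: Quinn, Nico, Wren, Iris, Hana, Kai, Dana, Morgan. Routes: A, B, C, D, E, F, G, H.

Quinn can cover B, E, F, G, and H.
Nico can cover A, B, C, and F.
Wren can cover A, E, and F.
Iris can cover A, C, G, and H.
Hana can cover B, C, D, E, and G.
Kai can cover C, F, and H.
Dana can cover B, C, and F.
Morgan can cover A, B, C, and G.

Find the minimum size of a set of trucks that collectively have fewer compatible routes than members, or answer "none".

none

A matching saturating every truck exists, for instance Quinn→G, Nico→A, Wren→E, Iris→H, Hana→D, Kai→C, Dana→F, Morgan→B.
By Hall's marriage theorem, this means |N(S)| ≥ |S| for every subset S, so no violating subset exists.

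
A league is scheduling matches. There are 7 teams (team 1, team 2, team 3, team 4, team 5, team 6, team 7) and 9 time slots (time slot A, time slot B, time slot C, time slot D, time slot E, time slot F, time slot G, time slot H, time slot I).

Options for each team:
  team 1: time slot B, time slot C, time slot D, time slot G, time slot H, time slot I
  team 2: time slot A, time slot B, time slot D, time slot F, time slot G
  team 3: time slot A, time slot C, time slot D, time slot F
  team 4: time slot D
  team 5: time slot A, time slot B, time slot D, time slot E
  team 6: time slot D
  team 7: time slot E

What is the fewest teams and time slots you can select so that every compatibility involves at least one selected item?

A maximum matching has 6 edges (e.g. team 1–time slot C, team 2–time slot G, team 3–time slot F, team 4–time slot D, team 5–time slot B, team 7–time slot E).
By König's theorem the minimum vertex cover has the same size. One such cover is {team 1, team 2, team 3, team 5, team 7, time slot D}.

6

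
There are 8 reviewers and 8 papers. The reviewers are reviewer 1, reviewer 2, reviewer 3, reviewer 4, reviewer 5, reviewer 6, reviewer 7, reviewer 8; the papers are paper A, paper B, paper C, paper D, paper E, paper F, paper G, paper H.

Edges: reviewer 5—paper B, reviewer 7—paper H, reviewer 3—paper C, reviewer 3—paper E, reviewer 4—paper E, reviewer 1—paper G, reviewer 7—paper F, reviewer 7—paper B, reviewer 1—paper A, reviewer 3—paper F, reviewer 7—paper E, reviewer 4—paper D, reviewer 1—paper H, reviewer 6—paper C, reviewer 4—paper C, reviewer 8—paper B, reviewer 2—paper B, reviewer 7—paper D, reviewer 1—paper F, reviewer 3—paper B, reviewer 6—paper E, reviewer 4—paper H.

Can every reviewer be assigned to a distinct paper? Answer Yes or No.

No

The set {reviewer 2, reviewer 5, reviewer 8} has only 1 neighbour ({paper B}), so by Hall's theorem at most 6 of the 8 reviewers can be matched.
Hence no matching covers every reviewer.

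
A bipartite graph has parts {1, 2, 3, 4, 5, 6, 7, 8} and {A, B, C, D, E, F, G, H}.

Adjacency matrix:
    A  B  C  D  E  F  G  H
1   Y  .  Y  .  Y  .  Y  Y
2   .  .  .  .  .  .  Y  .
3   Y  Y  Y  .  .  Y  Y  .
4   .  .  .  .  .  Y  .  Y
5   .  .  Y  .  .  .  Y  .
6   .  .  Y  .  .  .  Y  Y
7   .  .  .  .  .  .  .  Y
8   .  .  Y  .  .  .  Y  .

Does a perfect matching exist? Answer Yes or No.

The set {2, 5, 6, 7, 8} has only 3 neighbours ({C, G, H}), so by Hall's theorem at most 6 of the 8 left vertices can be matched.
Hence no matching covers every left vertex.

No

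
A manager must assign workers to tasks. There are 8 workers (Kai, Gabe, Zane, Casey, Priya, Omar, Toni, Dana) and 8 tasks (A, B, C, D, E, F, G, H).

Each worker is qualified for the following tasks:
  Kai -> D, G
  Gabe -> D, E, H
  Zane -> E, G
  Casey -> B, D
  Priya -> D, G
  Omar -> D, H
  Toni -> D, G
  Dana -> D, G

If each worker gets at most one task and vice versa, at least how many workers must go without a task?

One maximum matching: Kai-D, Gabe-H, Zane-E, Casey-B, Priya-G.
The set {Kai, Gabe, Zane, Priya, Omar, Toni, Dana} has only 4 neighbours ({D, E, G, H}), so by Hall's theorem at most 5 of the 8 workers can be matched.
That matches 5 of the 8, leaving 3 unmatched; no matching can do better.

3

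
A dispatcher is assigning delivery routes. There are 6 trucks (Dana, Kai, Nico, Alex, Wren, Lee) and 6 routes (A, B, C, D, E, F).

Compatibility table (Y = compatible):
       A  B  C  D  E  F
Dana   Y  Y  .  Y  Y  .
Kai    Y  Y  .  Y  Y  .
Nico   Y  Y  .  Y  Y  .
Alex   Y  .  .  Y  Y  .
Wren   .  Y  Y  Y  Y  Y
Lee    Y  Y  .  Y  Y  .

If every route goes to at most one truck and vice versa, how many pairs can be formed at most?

A valid assignment of size 5: Dana-A, Kai-B, Nico-D, Alex-E, Wren-F.
The set {Dana, Kai, Nico, Alex, Lee} has only 4 neighbours ({A, B, D, E}), so by Hall's theorem at most 5 of the 6 trucks can be matched.

5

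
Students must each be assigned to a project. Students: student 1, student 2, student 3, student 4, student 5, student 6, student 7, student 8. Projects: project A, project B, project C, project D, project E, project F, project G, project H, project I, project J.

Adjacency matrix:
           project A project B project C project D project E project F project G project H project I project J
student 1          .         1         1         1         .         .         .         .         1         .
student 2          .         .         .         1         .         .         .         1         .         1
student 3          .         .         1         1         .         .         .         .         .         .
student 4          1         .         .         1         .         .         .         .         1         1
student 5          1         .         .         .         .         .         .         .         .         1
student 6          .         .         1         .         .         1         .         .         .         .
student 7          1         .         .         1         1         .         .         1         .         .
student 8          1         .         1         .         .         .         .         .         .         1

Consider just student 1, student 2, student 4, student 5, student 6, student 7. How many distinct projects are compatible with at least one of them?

The union of neighbours of {student 1, student 2, student 4, student 5, student 6, student 7} is {project A, project B, project C, project D, project E, project F, project H, project I, project J}, which has 9 elements.
Since |N(S)| = 9 ≥ |S| = 6, Hall's condition holds for this subset.

9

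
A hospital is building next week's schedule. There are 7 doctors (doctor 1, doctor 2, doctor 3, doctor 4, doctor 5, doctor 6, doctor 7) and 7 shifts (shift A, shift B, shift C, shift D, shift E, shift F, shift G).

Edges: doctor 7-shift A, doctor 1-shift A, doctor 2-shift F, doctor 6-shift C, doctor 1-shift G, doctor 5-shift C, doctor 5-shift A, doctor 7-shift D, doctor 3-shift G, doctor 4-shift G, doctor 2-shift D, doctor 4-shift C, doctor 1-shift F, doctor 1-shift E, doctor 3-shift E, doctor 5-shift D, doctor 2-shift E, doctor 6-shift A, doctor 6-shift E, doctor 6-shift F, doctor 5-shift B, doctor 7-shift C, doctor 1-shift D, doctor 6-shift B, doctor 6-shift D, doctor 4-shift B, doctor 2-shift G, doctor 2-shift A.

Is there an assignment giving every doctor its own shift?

One maximum matching: doctor 1→shift G, doctor 2→shift D, doctor 3→shift E, doctor 4→shift C, doctor 5→shift B, doctor 6→shift F, doctor 7→shift A.
Every doctor is matched, so this is a perfect matching.

Yes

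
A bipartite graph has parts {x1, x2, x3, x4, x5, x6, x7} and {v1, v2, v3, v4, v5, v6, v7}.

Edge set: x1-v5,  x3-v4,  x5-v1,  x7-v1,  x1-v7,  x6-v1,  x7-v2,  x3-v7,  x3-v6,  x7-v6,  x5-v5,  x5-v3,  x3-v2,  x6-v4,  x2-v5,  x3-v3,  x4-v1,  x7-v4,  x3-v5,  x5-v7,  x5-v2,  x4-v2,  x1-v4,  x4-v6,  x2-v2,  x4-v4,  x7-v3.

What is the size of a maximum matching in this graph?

7

One maximum matching: x1–v4, x2–v5, x3–v2, x4–v6, x5–v7, x6–v1, x7–v3.
All 7 left vertices are matched, so no larger matching exists.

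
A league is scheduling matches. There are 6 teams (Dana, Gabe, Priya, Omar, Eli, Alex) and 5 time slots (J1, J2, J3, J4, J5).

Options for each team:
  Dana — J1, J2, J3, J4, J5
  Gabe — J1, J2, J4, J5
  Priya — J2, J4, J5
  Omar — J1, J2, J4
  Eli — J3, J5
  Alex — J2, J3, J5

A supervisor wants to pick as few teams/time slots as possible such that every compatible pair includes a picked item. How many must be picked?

A maximum matching has 5 edges (e.g. Dana–J2, Gabe–J1, Priya–J5, Omar–J4, Eli–J3).
By König's theorem the minimum vertex cover has the same size. One such cover is {J1, J2, J3, J4, J5}.

5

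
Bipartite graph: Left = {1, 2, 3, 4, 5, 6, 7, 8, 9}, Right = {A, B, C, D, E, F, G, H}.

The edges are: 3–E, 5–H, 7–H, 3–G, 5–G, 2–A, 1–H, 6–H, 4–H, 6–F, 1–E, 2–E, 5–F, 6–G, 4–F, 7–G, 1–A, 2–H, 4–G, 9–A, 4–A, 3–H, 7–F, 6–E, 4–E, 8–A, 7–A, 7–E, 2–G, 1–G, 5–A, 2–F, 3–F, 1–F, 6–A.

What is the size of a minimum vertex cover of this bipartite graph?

5

{A, E, F, G, H} is a vertex cover of size 5: every edge has an endpoint in this set.
No smaller cover exists because 1–E, 2–A, 3–H, 4–G, 5–F is a matching of size 5, and a cover must include an endpoint of each of these disjoint edges (König's theorem).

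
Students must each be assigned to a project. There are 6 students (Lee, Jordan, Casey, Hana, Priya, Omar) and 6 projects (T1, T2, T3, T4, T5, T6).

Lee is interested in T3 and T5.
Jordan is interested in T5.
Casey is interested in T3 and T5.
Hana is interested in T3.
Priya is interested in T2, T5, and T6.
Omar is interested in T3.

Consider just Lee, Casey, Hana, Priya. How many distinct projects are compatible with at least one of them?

4

The union of neighbours of {Lee, Casey, Hana, Priya} is {T2, T3, T5, T6}, which has 4 elements.
Since |N(S)| = 4 ≥ |S| = 4, Hall's condition holds for this subset.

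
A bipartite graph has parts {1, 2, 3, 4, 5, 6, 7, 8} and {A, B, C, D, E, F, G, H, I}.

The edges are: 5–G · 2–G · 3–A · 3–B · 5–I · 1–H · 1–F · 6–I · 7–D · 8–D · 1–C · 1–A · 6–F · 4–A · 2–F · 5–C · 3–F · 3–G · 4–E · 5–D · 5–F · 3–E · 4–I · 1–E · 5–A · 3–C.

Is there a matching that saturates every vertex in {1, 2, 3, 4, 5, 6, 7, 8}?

No

The set {7, 8} has only 1 neighbour ({D}), so by Hall's theorem at most 7 of the 8 left vertices can be matched.
Hence no matching covers every left vertex.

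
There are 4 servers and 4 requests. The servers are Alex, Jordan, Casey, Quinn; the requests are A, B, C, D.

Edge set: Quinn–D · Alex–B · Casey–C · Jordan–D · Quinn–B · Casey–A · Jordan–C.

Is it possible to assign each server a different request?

Yes

A valid assignment of size 4: Alex–B, Jordan–C, Casey–A, Quinn–D.
All 4 servers are covered.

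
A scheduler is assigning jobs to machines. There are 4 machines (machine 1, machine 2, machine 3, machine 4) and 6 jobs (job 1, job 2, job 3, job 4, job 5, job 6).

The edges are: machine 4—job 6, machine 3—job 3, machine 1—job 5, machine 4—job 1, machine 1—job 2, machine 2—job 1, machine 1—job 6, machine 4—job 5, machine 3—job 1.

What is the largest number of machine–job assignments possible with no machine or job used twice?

4

For example, pair machine 1→job 2, machine 2→job 1, machine 3→job 3, machine 4→job 6.
All 4 machines are matched, so no larger matching exists.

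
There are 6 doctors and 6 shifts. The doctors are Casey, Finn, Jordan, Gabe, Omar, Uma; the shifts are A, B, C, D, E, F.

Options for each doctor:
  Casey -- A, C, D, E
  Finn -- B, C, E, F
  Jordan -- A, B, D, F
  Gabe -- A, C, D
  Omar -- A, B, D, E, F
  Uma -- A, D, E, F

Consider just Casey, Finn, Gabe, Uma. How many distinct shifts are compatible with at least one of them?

The union of neighbours of {Casey, Finn, Gabe, Uma} is {A, B, C, D, E, F}, which has 6 elements.
Since |N(S)| = 6 ≥ |S| = 4, Hall's condition holds for this subset.

6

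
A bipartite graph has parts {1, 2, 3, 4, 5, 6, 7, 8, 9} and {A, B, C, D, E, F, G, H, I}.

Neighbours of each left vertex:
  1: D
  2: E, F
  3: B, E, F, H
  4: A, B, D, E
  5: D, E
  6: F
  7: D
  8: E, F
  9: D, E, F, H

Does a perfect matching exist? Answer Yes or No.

No

The set {1, 2, 5, 6, 7, 8} has only 3 neighbours ({D, E, F}), so by Hall's theorem at most 6 of the 9 left vertices can be matched.
Hence no matching covers every left vertex.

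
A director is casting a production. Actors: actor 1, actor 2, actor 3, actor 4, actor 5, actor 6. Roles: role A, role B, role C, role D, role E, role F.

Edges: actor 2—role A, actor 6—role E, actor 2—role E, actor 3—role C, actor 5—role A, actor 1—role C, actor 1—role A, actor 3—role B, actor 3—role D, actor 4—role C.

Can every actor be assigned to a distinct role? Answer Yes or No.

No

The set {actor 1, actor 2, actor 4, actor 5, actor 6} has only 3 neighbours ({role A, role C, role E}), so by Hall's theorem at most 4 of the 6 actors can be matched.
Hence no matching covers every actor.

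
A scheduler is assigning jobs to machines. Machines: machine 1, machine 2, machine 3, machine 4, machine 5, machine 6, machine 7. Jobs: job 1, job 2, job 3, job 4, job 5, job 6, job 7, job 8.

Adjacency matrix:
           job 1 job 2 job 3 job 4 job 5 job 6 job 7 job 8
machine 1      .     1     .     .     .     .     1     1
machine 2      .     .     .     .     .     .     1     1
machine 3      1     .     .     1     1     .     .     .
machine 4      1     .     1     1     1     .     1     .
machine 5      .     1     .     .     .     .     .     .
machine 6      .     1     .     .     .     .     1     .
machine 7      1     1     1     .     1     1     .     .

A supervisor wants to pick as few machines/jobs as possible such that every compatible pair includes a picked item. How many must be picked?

A maximum matching has 6 edges (e.g. machine 1–job 8, machine 2–job 7, machine 3–job 4, machine 4–job 1, machine 5–job 2, machine 7–job 5).
By König's theorem the minimum vertex cover has the same size. One such cover is {machine 3, machine 4, machine 7, job 2, job 7, job 8}.

6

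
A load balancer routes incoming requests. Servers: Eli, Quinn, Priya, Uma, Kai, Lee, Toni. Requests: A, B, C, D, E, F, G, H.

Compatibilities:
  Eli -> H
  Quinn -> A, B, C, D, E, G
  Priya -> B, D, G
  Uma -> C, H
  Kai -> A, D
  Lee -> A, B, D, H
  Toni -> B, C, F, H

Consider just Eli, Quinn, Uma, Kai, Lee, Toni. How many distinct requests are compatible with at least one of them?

8

The union of neighbours of {Eli, Quinn, Uma, Kai, Lee, Toni} is {A, B, C, D, E, F, G, H}, which has 8 elements.
Since |N(S)| = 8 ≥ |S| = 6, Hall's condition holds for this subset.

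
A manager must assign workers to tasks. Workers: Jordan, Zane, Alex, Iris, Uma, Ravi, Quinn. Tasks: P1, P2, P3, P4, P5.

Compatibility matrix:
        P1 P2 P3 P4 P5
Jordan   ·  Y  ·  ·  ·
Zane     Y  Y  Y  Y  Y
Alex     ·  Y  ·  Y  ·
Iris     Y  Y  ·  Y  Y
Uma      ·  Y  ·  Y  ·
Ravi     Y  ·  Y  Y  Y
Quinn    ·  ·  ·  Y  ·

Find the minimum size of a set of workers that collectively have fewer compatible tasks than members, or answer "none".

3

Take S = {Jordan, Alex, Uma}. Its neighbourhood is {P2, P4}, so |N(S)| = 2 < |S| = 3.
Every subset of size less than 3 has at least as many neighbours as members, so 3 is the minimum.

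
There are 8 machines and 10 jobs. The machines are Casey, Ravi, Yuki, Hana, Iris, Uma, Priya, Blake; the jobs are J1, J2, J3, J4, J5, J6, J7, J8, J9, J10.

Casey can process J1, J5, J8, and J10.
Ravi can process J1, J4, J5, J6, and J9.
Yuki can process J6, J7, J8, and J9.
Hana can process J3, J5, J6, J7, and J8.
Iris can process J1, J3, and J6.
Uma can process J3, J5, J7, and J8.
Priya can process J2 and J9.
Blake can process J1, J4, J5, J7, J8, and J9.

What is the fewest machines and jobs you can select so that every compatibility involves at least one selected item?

8

{Casey, Ravi, Yuki, Hana, Iris, Uma, Priya, Blake} is a vertex cover of size 8: every edge has an endpoint in this set.
No smaller cover exists because Casey–J10, Ravi–J1, Yuki–J7, Hana–J6, Iris–J3, Uma–J8, Priya–J2, Blake–J9 is a matching of size 8, and a cover must include an endpoint of each of these disjoint edges (König's theorem).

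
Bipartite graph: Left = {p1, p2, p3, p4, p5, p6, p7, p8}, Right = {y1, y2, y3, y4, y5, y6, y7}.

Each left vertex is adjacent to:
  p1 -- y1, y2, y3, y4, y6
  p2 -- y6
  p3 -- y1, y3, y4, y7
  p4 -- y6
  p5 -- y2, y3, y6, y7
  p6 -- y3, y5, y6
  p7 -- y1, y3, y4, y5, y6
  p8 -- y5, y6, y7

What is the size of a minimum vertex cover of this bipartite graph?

A maximum matching has 7 edges (e.g. p1–y4, p2–y6, p3–y1, p5–y2, p6–y5, p7–y3, p8–y7).
By König's theorem the minimum vertex cover has the same size. One such cover is {p1, p3, p5, p6, p7, p8, y6}.

7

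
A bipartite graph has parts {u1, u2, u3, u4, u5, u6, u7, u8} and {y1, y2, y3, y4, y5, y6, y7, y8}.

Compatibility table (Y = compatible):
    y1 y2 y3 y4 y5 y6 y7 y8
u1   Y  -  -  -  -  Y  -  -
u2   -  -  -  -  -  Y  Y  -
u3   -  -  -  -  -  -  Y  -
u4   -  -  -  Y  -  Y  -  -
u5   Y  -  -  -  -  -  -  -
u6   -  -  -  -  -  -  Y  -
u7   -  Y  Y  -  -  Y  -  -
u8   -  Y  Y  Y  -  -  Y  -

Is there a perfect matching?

The set {u1, u2, u3, u5, u6} has only 3 neighbours ({y1, y6, y7}), so by Hall's theorem at most 6 of the 8 left vertices can be matched.
Hence no matching covers every left vertex.

No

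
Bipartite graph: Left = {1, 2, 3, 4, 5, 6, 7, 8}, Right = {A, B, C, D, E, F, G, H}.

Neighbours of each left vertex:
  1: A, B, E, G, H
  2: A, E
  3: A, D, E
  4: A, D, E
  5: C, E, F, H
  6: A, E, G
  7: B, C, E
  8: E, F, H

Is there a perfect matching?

Yes

A valid assignment of size 8: 1-B, 2-A, 3-D, 4-E, 5-F, 6-G, 7-C, 8-H.
All 8 left vertices are covered.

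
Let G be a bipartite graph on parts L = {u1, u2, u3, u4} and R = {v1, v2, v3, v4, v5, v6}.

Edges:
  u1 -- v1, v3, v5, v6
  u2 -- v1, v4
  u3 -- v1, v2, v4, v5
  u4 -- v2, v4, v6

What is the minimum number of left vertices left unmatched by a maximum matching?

0

A valid assignment of size 4: u1-v6, u2-v4, u3-v1, u4-v2.
This saturates every left vertex, so 4 is the maximum.
That matches 4 of the 4, leaving 0 unmatched; no matching can do better.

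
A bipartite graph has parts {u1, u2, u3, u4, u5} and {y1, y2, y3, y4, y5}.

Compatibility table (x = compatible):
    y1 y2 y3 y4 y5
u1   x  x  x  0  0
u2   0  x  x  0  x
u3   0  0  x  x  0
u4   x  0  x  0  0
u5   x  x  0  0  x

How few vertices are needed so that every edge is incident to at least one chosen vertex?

5

{u1, u2, u3, u4, u5} is a vertex cover of size 5: every edge has an endpoint in this set.
No smaller cover exists because u1–y2, u2–y5, u3–y4, u4–y3, u5–y1 is a matching of size 5, and a cover must include an endpoint of each of these disjoint edges (König's theorem).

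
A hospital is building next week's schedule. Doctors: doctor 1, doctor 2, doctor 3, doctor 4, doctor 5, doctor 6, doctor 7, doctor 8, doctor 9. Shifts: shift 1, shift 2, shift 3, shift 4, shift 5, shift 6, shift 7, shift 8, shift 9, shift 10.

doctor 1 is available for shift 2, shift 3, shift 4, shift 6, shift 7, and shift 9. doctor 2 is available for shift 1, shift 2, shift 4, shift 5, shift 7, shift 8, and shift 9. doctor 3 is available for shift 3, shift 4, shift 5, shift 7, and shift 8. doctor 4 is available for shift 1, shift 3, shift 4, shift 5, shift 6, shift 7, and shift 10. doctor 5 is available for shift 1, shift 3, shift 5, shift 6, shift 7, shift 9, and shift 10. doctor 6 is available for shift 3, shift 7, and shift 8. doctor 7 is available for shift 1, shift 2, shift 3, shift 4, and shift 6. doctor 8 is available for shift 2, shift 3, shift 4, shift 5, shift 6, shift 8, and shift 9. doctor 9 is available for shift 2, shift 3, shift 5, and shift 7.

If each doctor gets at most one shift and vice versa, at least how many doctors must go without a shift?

A valid assignment of size 9: doctor 1-shift 7, doctor 2-shift 2, doctor 3-shift 8, doctor 4-shift 1, doctor 5-shift 10, doctor 6-shift 3, doctor 7-shift 4, doctor 8-shift 6, doctor 9-shift 5.
All 9 doctors are matched, so no larger matching exists.
That matches 9 of the 9, leaving 0 unmatched; no matching can do better.

0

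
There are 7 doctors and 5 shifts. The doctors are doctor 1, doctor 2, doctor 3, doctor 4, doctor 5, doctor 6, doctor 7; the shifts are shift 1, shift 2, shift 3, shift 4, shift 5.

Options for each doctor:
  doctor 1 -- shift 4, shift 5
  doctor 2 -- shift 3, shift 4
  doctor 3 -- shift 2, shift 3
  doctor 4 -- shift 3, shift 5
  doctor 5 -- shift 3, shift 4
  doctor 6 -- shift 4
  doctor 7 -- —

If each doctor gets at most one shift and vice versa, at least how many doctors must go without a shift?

For example, pair doctor 1–shift 4, doctor 2–shift 3, doctor 3–shift 2, doctor 4–shift 5.
The set {doctor 1, doctor 2, doctor 4, doctor 5, doctor 6, doctor 7} has only 3 neighbours ({shift 3, shift 4, shift 5}), so by Hall's theorem at most 4 of the 7 doctors can be matched.
That matches 4 of the 7, leaving 3 unmatched; no matching can do better.

3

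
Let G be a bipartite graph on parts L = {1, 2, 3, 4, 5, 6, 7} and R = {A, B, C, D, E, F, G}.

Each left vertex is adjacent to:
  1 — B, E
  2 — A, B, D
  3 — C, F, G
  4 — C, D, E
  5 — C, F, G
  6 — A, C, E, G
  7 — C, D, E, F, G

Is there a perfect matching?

A valid assignment of size 7: 1–B, 2–D, 3–C, 4–E, 5–F, 6–A, 7–G.
All 7 left vertices are covered.

Yes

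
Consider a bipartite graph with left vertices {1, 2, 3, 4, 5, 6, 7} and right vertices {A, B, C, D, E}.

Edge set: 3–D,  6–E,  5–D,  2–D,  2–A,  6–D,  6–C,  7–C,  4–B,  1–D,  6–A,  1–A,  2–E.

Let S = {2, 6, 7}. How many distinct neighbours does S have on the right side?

4

The union of neighbours of {2, 6, 7} is {A, C, D, E}, which has 4 elements.
Since |N(S)| = 4 ≥ |S| = 3, Hall's condition holds for this subset.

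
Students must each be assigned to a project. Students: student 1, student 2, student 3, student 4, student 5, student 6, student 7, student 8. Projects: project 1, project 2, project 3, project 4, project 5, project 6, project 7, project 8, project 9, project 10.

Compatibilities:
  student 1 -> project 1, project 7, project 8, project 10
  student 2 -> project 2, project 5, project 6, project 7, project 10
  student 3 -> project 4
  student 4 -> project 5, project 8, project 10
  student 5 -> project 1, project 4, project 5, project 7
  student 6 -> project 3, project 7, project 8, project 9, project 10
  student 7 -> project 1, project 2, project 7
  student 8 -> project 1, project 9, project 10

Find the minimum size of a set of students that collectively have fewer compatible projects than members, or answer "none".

A matching saturating every student exists, for instance student 1→project 10, student 2→project 2, student 3→project 4, student 4→project 8, student 5→project 7, student 6→project 3, student 7→project 1, student 8→project 9.
By Hall's marriage theorem, this means |N(S)| ≥ |S| for every subset S, so no violating subset exists.

none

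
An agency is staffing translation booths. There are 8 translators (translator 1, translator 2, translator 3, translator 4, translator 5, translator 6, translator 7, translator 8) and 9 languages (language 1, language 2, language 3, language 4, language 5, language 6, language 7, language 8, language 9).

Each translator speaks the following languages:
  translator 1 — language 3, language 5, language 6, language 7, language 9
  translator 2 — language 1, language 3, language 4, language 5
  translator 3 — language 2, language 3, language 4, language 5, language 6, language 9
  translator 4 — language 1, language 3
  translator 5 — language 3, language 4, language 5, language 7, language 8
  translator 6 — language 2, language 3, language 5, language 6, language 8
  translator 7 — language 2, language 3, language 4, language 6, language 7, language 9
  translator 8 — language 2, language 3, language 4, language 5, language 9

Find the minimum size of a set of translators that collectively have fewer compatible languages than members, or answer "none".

A matching saturating every translator exists, for instance translator 1→language 3, translator 2→language 4, translator 3→language 9, translator 4→language 1, translator 5→language 8, translator 6→language 6, translator 7→language 7, translator 8→language 2.
By Hall's marriage theorem, this means |N(S)| ≥ |S| for every subset S, so no violating subset exists.

none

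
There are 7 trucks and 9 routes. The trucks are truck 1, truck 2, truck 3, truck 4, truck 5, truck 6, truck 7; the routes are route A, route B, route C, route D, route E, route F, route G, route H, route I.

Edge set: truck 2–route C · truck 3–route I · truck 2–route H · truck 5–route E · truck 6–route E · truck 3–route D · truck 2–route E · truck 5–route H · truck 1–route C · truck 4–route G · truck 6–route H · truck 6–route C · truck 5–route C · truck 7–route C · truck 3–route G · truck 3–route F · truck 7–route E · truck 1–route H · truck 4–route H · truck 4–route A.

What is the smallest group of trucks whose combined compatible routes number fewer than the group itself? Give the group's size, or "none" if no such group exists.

Take S = {truck 1, truck 2, truck 5, truck 6}. Its neighbourhood is {route C, route E, route H}, so |N(S)| = 3 < |S| = 4.
Every subset of size less than 4 has at least as many neighbours as members, so 4 is the minimum.

4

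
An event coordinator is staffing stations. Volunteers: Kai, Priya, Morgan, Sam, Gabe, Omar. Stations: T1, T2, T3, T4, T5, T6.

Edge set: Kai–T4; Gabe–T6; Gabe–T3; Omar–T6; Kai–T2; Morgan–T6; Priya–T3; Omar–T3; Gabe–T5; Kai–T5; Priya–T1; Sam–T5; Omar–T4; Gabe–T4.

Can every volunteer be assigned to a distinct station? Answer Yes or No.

Yes

A valid assignment of size 6: Kai–T2, Priya–T1, Morgan–T6, Sam–T5, Gabe–T3, Omar–T4.
Every volunteer is matched, so this is a perfect matching.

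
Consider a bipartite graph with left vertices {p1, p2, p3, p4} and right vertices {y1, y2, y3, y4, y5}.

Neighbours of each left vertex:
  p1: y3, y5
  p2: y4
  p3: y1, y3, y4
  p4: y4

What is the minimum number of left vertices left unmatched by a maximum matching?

A valid assignment of size 3: p1-y5, p2-y4, p3-y3.
The set {p2, p4} has only 1 neighbour ({y4}), so by Hall's theorem at most 3 of the 4 left vertices can be matched.
That matches 3 of the 4, leaving 1 unmatched; no matching can do better.

1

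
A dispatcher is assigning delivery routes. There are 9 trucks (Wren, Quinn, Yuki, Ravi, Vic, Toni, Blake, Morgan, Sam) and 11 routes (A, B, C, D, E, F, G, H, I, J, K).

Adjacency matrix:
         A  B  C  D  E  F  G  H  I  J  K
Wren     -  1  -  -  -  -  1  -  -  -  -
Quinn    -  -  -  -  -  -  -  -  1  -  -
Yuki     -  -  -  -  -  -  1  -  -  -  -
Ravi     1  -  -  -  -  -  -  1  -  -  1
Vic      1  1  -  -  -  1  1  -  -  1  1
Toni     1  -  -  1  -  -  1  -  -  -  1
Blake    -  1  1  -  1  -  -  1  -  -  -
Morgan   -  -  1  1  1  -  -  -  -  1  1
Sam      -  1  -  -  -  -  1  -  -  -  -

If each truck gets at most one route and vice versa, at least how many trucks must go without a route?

A valid assignment of size 8: Wren→B, Quinn→I, Yuki→G, Ravi→H, Vic→A, Toni→K, Blake→E, Morgan→J.
The set {Wren, Yuki, Sam} has only 2 neighbours ({B, G}), so by Hall's theorem at most 8 of the 9 trucks can be matched.
That matches 8 of the 9, leaving 1 unmatched; no matching can do better.

1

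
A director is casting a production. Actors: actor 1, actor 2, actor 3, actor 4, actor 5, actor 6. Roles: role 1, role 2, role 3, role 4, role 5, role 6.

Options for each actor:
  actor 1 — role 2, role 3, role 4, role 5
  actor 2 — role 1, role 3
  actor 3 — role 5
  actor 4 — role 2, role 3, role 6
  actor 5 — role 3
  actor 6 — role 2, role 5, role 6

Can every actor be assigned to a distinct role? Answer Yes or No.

Yes

One maximum matching: actor 1-role 4, actor 2-role 1, actor 3-role 5, actor 4-role 6, actor 5-role 3, actor 6-role 2.
Every actor is matched, so this is a perfect matching.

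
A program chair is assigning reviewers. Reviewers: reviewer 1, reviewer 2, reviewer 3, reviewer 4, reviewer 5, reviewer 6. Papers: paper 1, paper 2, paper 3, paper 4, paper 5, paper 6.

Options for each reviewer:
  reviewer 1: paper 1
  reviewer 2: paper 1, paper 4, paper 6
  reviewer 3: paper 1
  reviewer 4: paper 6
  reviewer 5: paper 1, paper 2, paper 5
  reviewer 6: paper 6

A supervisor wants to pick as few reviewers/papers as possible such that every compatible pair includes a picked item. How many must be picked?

4

{reviewer 2, reviewer 5, paper 1, paper 6} is a vertex cover of size 4: every edge has an endpoint in this set.
No smaller cover exists because reviewer 1–paper 1, reviewer 2–paper 4, reviewer 4–paper 6, reviewer 5–paper 2 is a matching of size 4, and a cover must include an endpoint of each of these disjoint edges (König's theorem).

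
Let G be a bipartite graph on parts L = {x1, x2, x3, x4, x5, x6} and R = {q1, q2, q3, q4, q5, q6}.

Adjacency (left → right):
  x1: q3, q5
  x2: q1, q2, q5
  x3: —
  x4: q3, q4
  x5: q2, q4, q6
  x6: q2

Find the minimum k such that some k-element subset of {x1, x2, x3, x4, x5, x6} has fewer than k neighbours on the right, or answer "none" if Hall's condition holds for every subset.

Take S = {x3}. Its neighbourhood is {}, so |N(S)| = 0 < |S| = 1.

1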